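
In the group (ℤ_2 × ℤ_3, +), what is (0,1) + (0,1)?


Operation: componentwise addition mod (2, 3)
(0,1) + (0,1) = ((a₁+b₁) mod 2, (a₂+b₂) mod 3) with a = (0,1), b = (0,1)

(0,1) + (0,1) = (0,2)


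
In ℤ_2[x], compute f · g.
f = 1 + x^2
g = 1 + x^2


Expand and collect like terms; reduce coefficients mod 2:
x^0: 1·1 = 1 ≡ 1 (mod 2)
x^1: 1·0 + 0·1 = 0 ≡ 0 (mod 2)
x^2: 1·1 + 0·0 + 1·1 = 2 ≡ 0 (mod 2)
x^3: 0·1 + 1·0 = 0 ≡ 0 (mod 2)
x^4: 1·1 = 1 ≡ 1 (mod 2)
Result: 1 + x^4

f · g = 1 + x^4


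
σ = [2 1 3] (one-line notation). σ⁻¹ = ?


To find σ⁻¹, swap domain and range:
σ(1) = 2 → σ⁻¹(2) = 1
σ(2) = 1 → σ⁻¹(1) = 2
σ(3) = 3 → σ⁻¹(3) = 3

σ⁻¹ = [2 1 3]


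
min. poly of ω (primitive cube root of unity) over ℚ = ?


ω satisfies x² + x + 1 = 0 (the cyclotomic polynomial Φ₃)

Minimal polynomial: x² + x + 1


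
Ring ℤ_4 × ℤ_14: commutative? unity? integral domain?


Direct product ring; commutative with unity (1,1); but (1,0)·(0,1) = (0,0) gives zero divisors, so not an integral domain
Commutative: Yes
Integral domain: No
Has unity: Yes

ℤ_4 × ℤ_14: Commutative=Yes, Unity=Yes


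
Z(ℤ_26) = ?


Z(G) = {g ∈ G | gx = xg for all x ∈ G}
ℤ_26 is abelian, so Z(G) = G

Z(ℤ_26) = ℤ_26


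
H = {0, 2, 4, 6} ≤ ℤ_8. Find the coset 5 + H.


5 + H = {5 + h (mod 8) : h ∈ H}
5+0=5, 5+2=7, 5+4=1, 5+6=3
5 + H = {1, 3, 5, 7} = 1 + H

5 + H = {1, 3, 5, 7}


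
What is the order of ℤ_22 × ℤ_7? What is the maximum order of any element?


|ℤ_22 × ℤ_7| = 22 × 7 = 154
Max element order = lcm(22,7) = 154
Cyclic? Yes (gcd=1)

|ℤ_22×ℤ_7| = 154, max element order = 154


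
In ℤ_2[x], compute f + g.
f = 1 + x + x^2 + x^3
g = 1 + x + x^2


Add coefficients mod 2:
x^0: 1 + 1 = 0 (mod 2)
x^1: 1 + 1 = 0 (mod 2)
x^2: 1 + 1 = 0 (mod 2)
x^3: 1 + 0 = 1 (mod 2)
Result: x^3

f + g = x^3


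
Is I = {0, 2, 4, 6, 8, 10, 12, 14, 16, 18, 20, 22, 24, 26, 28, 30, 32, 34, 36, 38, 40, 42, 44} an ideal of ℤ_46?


Check ideal conditions for I = {0, 2, 4, 6, 8, 10, 12, 14, 16, 18, 20, 22, 24, 26, 28, 30, 32, 34, 36, 38, 40, 42, 44} in ℤ_46:
(1) I is an additive subgroup? Yes
(2) For r ∈ ℤ_46 and a ∈ I: r·a ∈ I? Yes

Yes, I is an ideal of ℤ_46


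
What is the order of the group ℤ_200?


ℤ_n has n elements.

|ℤ_200| = 200


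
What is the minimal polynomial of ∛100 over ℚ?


∛100 satisfies x³ - 100 = 0, irreducible over ℚ (no rational root; 100 is not a perfect cube)

Minimal polynomial: x³ - 100


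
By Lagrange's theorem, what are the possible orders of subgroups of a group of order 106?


Lagrange's theorem: |H| divides |G|
|G| = 106
Divisors of 106: 1, 2, 53, 106

Possible subgroup orders: {1, 2, 53, 106}


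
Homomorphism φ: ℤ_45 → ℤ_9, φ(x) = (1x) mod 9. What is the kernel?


Kernel = preimage of identity
ker(φ) = {x ∈ ℤ_45 : 1x ≡ 0 (mod 9)}. Since 9 | 45, φ is well-defined. The kernel is the cyclic subgroup ⟨9⟩ of ℤ_45 (order 5), i.e. {0, 9, 18, 27, 36}

ker(φ) = {0, 9, 18, 27, 36}


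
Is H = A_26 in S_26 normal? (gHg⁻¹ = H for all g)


H = A_26 in S_26
A_26 has index 2 in S_26, and every subgroup of index 2 is normal

Yes, normal subgroup


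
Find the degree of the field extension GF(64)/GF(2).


GF(64) = GF(2^6), so the extension degree is 6

[GF(64)/GF(2)] = 6


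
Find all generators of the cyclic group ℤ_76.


g generates ℤ_n iff gcd(g,n) = 1
Prime factors of 76: 2, 19
Generators are g ∈ {1,...,75} not divisible by any of these primes.
Generators: {1, 3, 5, 7, 9, 11, 13, 15, 17, 21, 23, 25, 27, 29, 31, 33, 35, 37, 39, 41, 43, 45, 47, 49, 51, 53, 55, 59, 61, 63, 65, 67, 69, 71, 73, 75}
Number of generators = φ(76) = 36

Generators of ℤ_76 = {1, 3, 5, 7, 9, 11, 13, 15, 17, 21, 23, 25, 27, 29, 31, 33, 35, 37, 39, 41, 43, 45, 47, 49, 51, 53, 55, 59, 61, 63, 65, 67, 69, 71, 73, 75}


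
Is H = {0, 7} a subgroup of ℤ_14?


Subgroup test for H = {0, 7} in (ℤ_14, +):
(1) 0 ∈ H? Yes
(2) Closure: for all a,b ∈ H, (a+b) mod 14 ∈ H? Yes
(3) Inverses: for all a ∈ H, -a mod 14 ∈ H? Yes

Yes, H is a subgroup of ℤ_14


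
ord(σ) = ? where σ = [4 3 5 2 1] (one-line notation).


Cycle decomposition: (1 4 2 3 5)
Cycle lengths: 5
Order = lcm(5) = 5

ord(σ) = 5


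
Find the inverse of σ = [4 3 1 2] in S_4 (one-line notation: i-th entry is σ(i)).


To find σ⁻¹, swap domain and range:
σ(1) = 4 → σ⁻¹(4) = 1
σ(2) = 3 → σ⁻¹(3) = 2
σ(3) = 1 → σ⁻¹(1) = 3
σ(4) = 2 → σ⁻¹(2) = 4

σ⁻¹ = [3 4 2 1]


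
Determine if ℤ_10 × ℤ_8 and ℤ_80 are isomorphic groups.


Comparing ℤ_10 × ℤ_8 and ℤ_80:
gcd(10,8) = 2 ≠ 1. Max element order in ℤ_10×ℤ_8 is lcm(10,8) = 40 < 80, so it has no element of order 80

No, ℤ_10 × ℤ_8 ≇ ℤ_80


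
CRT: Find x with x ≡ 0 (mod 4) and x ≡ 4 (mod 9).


m₁ = 4, m₂ = 9, gcd = 1, so CRT applies. M = m₁·m₂ = 36
Let M₁ = M/m₁ = 9, M₂ = M/m₂ = 4
Find y₁ ≡ M₁⁻¹ (mod m₁): 9⁻¹ ≡ 1 (mod 4)
Find y₂ ≡ M₂⁻¹ (mod m₂): 4⁻¹ ≡ 7 (mod 9)
x = a₁·M₁·y₁ + a₂·M₂·y₂ = 0·9·1 + 4·4·7 = 112
Reduce mod 36: x ≡ 4
Check: 4 mod 4 = 0 ✓, 4 mod 9 = 4 ✓

x ≡ 4 (mod 36)


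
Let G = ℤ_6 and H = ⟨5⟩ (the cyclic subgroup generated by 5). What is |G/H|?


|⟨5⟩| = n / gcd(5, 6) = 6 / 1 = 6
H is normal (ℤ_6 is abelian).
|G/H| = |G| / |H| = 6 / 6 = 1

|G/H| = 1


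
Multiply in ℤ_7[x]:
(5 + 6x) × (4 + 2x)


Expand and collect like terms; reduce coefficients mod 7:
x^0: 5·4 = 20 ≡ 6 (mod 7)
x^1: 5·2 + 6·4 = 34 ≡ 6 (mod 7)
x^2: 6·2 = 12 ≡ 5 (mod 7)
Result: 6 + 6x + 5x^2

f · g = 6 + 6x + 5x^2


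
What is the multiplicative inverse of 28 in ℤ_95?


Use the extended Euclidean algorithm to write 1 = 28·s + 95·t; then s mod 95 is the inverse.
Euclidean algorithm:
  28 = 0·95 + 28
  95 = 3·28 + 11
  28 = 2·11 + 6
  11 = 1·6 + 5
  6 = 1·5 + 1
  5 = 5·1 + 0
gcd(28,95) = 1
Back-substitution gives: 28·(17) + 95·(-5) = 1
So 28⁻¹ ≡ 17 ≡ 17 (mod 95)
Check: 28 × 17 = 476 ≡ 1 (mod 95) ✓

28⁻¹ ≡ 17 (mod 95)


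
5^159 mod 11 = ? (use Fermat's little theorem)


Fermat's little theorem: if p is prime and gcd(a,p)=1, then a^(p-1) ≡ 1 (mod p)
p = 11 is prime, gcd(5,11) = 1
Reduce exponent: 159 mod 10 = 9
So 5^159 ≡ 5^9 (mod 11)
5^9 mod 11 = 9

5^159 ≡ 9 (mod 11)


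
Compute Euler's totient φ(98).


Factor n: 98 = 2 × 7^2
φ(n) = n · ∏(1 - 1/p) over distinct primes p | n
φ(98) = 98 · (1 - 1/2) · (1 - 1/7) = 42

φ(98) = 42


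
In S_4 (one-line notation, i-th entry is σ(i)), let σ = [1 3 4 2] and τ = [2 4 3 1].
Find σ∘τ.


σ∘τ: apply τ first, then σ
1 →τ 2 →σ 3
2 →τ 4 →σ 2
3 →τ 3 →σ 4
4 →τ 1 →σ 1

σ∘τ = [3 2 4 1]


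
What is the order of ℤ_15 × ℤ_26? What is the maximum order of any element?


|ℤ_15 × ℤ_26| = 15 × 26 = 390
Max element order = lcm(15,26) = 390
Cyclic? Yes (gcd=1)

|ℤ_15×ℤ_26| = 390, max element order = 390


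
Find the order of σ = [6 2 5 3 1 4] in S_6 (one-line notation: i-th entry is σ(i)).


Cycle decomposition: (1 6 4 3 5)
Cycle lengths: 5
Order = lcm(5) = 5

ord(σ) = 5


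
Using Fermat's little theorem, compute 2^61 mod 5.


Fermat's little theorem: if p is prime and gcd(a,p)=1, then a^(p-1) ≡ 1 (mod p)
p = 5 is prime, gcd(2,5) = 1
Reduce exponent: 61 mod 4 = 1
So 2^61 ≡ 2^1 (mod 5)
2^1 mod 5 = 2

2^61 ≡ 2 (mod 5)


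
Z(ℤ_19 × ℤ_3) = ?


Z(G) = {g ∈ G | gx = xg for all x ∈ G}
Direct product of abelian groups is abelian, so Z(G) = G

Z(ℤ_19 × ℤ_3) = ℤ_19 × ℤ_3


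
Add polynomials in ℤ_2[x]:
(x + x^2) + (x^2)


Add coefficients mod 2:
x^0: 0 + 0 = 0 (mod 2)
x^1: 1 + 0 = 1 (mod 2)
x^2: 1 + 1 = 0 (mod 2)
Result: x

f + g = x


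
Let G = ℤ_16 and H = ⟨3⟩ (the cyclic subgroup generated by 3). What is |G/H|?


|⟨3⟩| = n / gcd(3, 16) = 16 / 1 = 16
H is normal (ℤ_16 is abelian).
|G/H| = |G| / |H| = 16 / 16 = 1

|G/H| = 1


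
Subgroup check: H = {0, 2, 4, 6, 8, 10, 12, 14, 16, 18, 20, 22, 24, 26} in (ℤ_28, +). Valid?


Subgroup test for H = {0, 2, 4, 6, 8, 10, 12, 14, 16, 18, 20, 22, 24, 26} in (ℤ_28, +):
(1) 0 ∈ H? Yes
(2) Closure: for all a,b ∈ H, (a+b) mod 28 ∈ H? Yes
(3) Inverses: for all a ∈ H, -a mod 28 ∈ H? Yes

Yes, H is a subgroup of ℤ_28


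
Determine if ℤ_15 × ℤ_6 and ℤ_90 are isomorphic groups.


Comparing ℤ_15 × ℤ_6 and ℤ_90:
gcd(15,6) = 3 ≠ 1. Max element order in ℤ_15×ℤ_6 is lcm(15,6) = 30 < 90, so it has no element of order 90

No, ℤ_15 × ℤ_6 ≇ ℤ_90


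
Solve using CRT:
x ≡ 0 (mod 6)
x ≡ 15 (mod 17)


m₁ = 6, m₂ = 17, gcd = 1, so CRT applies. M = m₁·m₂ = 102
Let M₁ = M/m₁ = 17, M₂ = M/m₂ = 6
Find y₁ ≡ M₁⁻¹ (mod m₁): 17⁻¹ ≡ 5 (mod 6)
Find y₂ ≡ M₂⁻¹ (mod m₂): 6⁻¹ ≡ 3 (mod 17)
x = a₁·M₁·y₁ + a₂·M₂·y₂ = 0·17·5 + 15·6·3 = 270
Reduce mod 102: x ≡ 66
Check: 66 mod 6 = 0 ✓, 66 mod 17 = 15 ✓

x ≡ 66 (mod 102)


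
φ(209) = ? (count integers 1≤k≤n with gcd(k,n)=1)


Factor n: 209 = 11 × 19
φ(n) = n · ∏(1 - 1/p) over distinct primes p | n
φ(209) = 209 · (1 - 1/11) · (1 - 1/19) = 180

φ(209) = 180


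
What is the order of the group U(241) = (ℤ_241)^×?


U(n) is the group of units mod n; |U(n)| = φ(n)
|U(241)| = φ(241) = 240

|U(241) = (ℤ_241)^×| = 240


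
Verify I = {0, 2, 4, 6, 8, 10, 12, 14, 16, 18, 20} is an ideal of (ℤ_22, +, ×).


Check ideal conditions for I = {0, 2, 4, 6, 8, 10, 12, 14, 16, 18, 20} in ℤ_22:
(1) I is an additive subgroup? Yes
(2) For r ∈ ℤ_22 and a ∈ I: r·a ∈ I? Yes

Yes, I is an ideal of ℤ_22


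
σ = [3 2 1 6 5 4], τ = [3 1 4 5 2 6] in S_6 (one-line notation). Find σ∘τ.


σ∘τ: apply τ first, then σ
1 →τ 3 →σ 1
2 →τ 1 →σ 3
3 →τ 4 →σ 6
4 →τ 5 →σ 5
5 →τ 2 →σ 2
6 →τ 6 →σ 4

σ∘τ = [1 3 6 5 2 4]


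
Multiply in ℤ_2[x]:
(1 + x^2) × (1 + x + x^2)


Expand and collect like terms; reduce coefficients mod 2:
x^0: 1·1 = 1 ≡ 1 (mod 2)
x^1: 1·1 + 0·1 = 1 ≡ 1 (mod 2)
x^2: 1·1 + 0·1 + 1·1 = 2 ≡ 0 (mod 2)
x^3: 0·1 + 1·1 = 1 ≡ 1 (mod 2)
x^4: 1·1 = 1 ≡ 1 (mod 2)
Result: 1 + x + x^3 + x^4

f · g = 1 + x + x^3 + x^4


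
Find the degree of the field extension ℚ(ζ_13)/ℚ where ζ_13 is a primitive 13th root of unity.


[ℚ(ζ_n):ℚ] = deg Φ_n(x) = φ(n). Here φ(13) = 12

[ℚ(ζ_13)/ℚ where ζ_13 is a primitive 13th root of unity] = 12


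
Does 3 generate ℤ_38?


g generates ℤ_n iff gcd(g, n) = 1
gcd(3, 38) = 1
Since gcd = 1, 3 is a generator.

Yes, 3 generates ℤ_38


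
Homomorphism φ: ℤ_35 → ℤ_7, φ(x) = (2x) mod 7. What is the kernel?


Kernel = preimage of identity
ker(φ) = {x ∈ ℤ_35 : 2x ≡ 0 (mod 7)}. Since 7 | 35, φ is well-defined. The kernel is the cyclic subgroup ⟨7⟩ of ℤ_35 (order 5), i.e. {0, 7, 14, 21, 28}

ker(φ) = {0, 7, 14, 21, 28}


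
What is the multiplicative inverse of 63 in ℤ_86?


Use the extended Euclidean algorithm to write 1 = 63·s + 86·t; then s mod 86 is the inverse.
Euclidean algorithm:
  63 = 0·86 + 63
  86 = 1·63 + 23
  63 = 2·23 + 17
  23 = 1·17 + 6
  17 = 2·6 + 5
  6 = 1·5 + 1
  5 = 5·1 + 0
gcd(63,86) = 1
Back-substitution gives: 63·(-15) + 86·(11) = 1
So 63⁻¹ ≡ -15 ≡ 71 (mod 86)
Check: 63 × 71 = 4473 ≡ 1 (mod 86) ✓

63⁻¹ ≡ 71 (mod 86)


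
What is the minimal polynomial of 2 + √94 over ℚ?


Let α = 2 + √94. Then α - 2 = √94, so (α - 2)² = 94, giving α² - 4α - 90 = 0. Degree 2 and α ∉ ℚ, so this is the minimal polynomial.

Minimal polynomial: x² - 4x - 90


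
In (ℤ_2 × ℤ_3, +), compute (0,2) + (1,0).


Operation: componentwise addition mod (2, 3)
(0,2) + (1,0) = ((a₁+b₁) mod 2, (a₂+b₂) mod 3) with a = (0,2), b = (1,0)

(0,2) + (1,0) = (1,2)


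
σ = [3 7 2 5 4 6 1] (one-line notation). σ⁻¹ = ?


To find σ⁻¹, swap domain and range:
σ(1) = 3 → σ⁻¹(3) = 1
σ(2) = 7 → σ⁻¹(7) = 2
σ(3) = 2 → σ⁻¹(2) = 3
σ(4) = 5 → σ⁻¹(5) = 4
σ(5) = 4 → σ⁻¹(4) = 5
σ(6) = 6 → σ⁻¹(6) = 6
σ(7) = 1 → σ⁻¹(1) = 7

σ⁻¹ = [7 3 1 5 4 6 2]


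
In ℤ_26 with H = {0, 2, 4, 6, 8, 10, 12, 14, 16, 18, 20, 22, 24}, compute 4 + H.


4 + H = {4 + h (mod 26) : h ∈ H}
4+0=4, 4+2=6, 4+4=8, 4+6=10, 4+8=12, 4+10=14, 4+12=16, 4+14=18, 4+16=20, 4+18=22, 4+20=24, 4+22=0, 4+24=2
4 + H = {0, 2, 4, 6, 8, 10, 12, 14, 16, 18, 20, 22, 24} = 0 + H

4 + H = {0, 2, 4, 6, 8, 10, 12, 14, 16, 18, 20, 22, 24}


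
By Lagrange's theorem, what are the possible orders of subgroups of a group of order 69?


Lagrange's theorem: |H| divides |G|
|G| = 69
Divisors of 69: 1, 3, 23, 69

Possible subgroup orders: {1, 3, 23, 69}


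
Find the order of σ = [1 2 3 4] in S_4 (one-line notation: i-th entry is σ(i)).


Cycle decomposition: identity (all elements fixed)
Order = 1 (identity has order 1)

ord(σ) = 1


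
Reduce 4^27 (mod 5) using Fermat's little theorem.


Fermat's little theorem: if p is prime and gcd(a,p)=1, then a^(p-1) ≡ 1 (mod p)
p = 5 is prime, gcd(4,5) = 1
Reduce exponent: 27 mod 4 = 3
So 4^27 ≡ 4^3 (mod 5)
4^3 mod 5 = 4

4^27 ≡ 4 (mod 5)


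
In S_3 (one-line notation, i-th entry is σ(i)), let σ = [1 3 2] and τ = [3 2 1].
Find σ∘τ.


σ∘τ: apply τ first, then σ
1 →τ 3 →σ 2
2 →τ 2 →σ 3
3 →τ 1 →σ 1

σ∘τ = [2 3 1]


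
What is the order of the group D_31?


|D_n| = 2n (n rotations and n reflections)
|D_31| = 2×31 = 62

|D_31| = 62


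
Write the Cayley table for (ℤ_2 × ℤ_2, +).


Elements: {(0,0), (0,1), (1,0), (1,1)}
Operation: componentwise addition mod (2, 2)
Entry (a, b) = ((a₁+b₁) mod 2, (a₂+b₂) mod 2)

Cayley table:
      | (0,0) | (0,1) | (1,0) | (1,1)
(0,0) | (0,0) | (0,1) | (1,0) | (1,1)
(0,1) | (0,1) | (0,0) | (1,1) | (1,0)
(1,0) | (1,0) | (1,1) | (0,0) | (0,1)
(1,1) | (1,1) | (1,0) | (0,1) | (0,0)


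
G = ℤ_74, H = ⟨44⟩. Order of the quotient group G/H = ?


|⟨44⟩| = n / gcd(44, 74) = 74 / 2 = 37
H is normal (ℤ_74 is abelian).
|G/H| = |G| / |H| = 74 / 37 = 2

|G/H| = 2


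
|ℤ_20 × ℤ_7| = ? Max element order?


|ℤ_20 × ℤ_7| = 20 × 7 = 140
Max element order = lcm(20,7) = 140
Cyclic? Yes (gcd=1)

|ℤ_20×ℤ_7| = 140, max element order = 140


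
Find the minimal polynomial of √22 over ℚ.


√22 satisfies x² - 22 = 0, irreducible over ℚ since 22 is squarefree

Minimal polynomial: x² - 22


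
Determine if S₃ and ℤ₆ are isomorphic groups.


Comparing S₃ and ℤ₆:
S₃ is non-abelian, ℤ₆ is abelian

No, S₃ ≇ ℤ₆


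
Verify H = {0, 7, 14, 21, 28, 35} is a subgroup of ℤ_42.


Subgroup test for H = {0, 7, 14, 21, 28, 35} in (ℤ_42, +):
(1) 0 ∈ H? Yes
(2) Closure: for all a,b ∈ H, (a+b) mod 42 ∈ H? Yes
(3) Inverses: for all a ∈ H, -a mod 42 ∈ H? Yes

Yes, H is a subgroup of ℤ_42


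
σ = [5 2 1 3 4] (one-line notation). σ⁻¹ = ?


To find σ⁻¹, swap domain and range:
σ(1) = 5 → σ⁻¹(5) = 1
σ(2) = 2 → σ⁻¹(2) = 2
σ(3) = 1 → σ⁻¹(1) = 3
σ(4) = 3 → σ⁻¹(3) = 4
σ(5) = 4 → σ⁻¹(4) = 5

σ⁻¹ = [3 2 4 5 1]


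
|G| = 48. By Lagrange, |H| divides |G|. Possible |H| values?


Lagrange's theorem: |H| divides |G|
|G| = 48
Divisors of 48: 1, 2, 3, 4, 6, 8, 12, 16, 24, 48

Possible subgroup orders: {1, 2, 3, 4, 6, 8, 12, 16, 24, 48}


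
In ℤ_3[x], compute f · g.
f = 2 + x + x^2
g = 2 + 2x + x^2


Expand and collect like terms; reduce coefficients mod 3:
x^0: 2·2 = 4 ≡ 1 (mod 3)
x^1: 2·2 + 1·2 = 6 ≡ 0 (mod 3)
x^2: 2·1 + 1·2 + 1·2 = 6 ≡ 0 (mod 3)
x^3: 1·1 + 1·2 = 3 ≡ 0 (mod 3)
x^4: 1·1 = 1 ≡ 1 (mod 3)
Result: 1 + x^4

f · g = 1 + x^4


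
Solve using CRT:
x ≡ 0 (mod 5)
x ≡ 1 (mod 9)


m₁ = 5, m₂ = 9, gcd = 1, so CRT applies. M = m₁·m₂ = 45
Let M₁ = M/m₁ = 9, M₂ = M/m₂ = 5
Find y₁ ≡ M₁⁻¹ (mod m₁): 9⁻¹ ≡ 4 (mod 5)
Find y₂ ≡ M₂⁻¹ (mod m₂): 5⁻¹ ≡ 2 (mod 9)
x = a₁·M₁·y₁ + a₂·M₂·y₂ = 0·9·4 + 1·5·2 = 10
Reduce mod 45: x ≡ 10
Check: 10 mod 5 = 0 ✓, 10 mod 9 = 1 ✓

x ≡ 10 (mod 45)


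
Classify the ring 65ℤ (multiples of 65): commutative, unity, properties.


65ℤ is a commutative ring under +,× but has no multiplicative identity (1 ∉ 65ℤ); it has no zero divisors, but without unity it is not an integral domain
Commutative: Yes
Integral domain: No
Has unity: No

65ℤ (multiples of 65): Commutative=Yes, Unity=No


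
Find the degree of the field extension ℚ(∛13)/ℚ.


∛13 has minimal polynomial x³ - 13 (irreducible over ℚ since 13 is not a perfect cube)

[ℚ(∛13)/ℚ] = 3


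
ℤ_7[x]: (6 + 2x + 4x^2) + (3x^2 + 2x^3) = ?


Add coefficients mod 7:
x^0: 6 + 0 = 6 (mod 7)
x^1: 2 + 0 = 2 (mod 7)
x^2: 4 + 3 = 0 (mod 7)
x^3: 0 + 2 = 2 (mod 7)
Result: 6 + 2x + 2x^3

f + g = 6 + 2x + 2x^3


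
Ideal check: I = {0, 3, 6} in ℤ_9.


Check ideal conditions for I = {0, 3, 6} in ℤ_9:
(1) I is an additive subgroup? Yes
(2) For r ∈ ℤ_9 and a ∈ I: r·a ∈ I? Yes

Yes, I is an ideal of ℤ_9


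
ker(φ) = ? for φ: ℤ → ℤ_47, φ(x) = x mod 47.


Kernel = preimage of identity
ker(φ) = {x ∈ ℤ : x ≡ 0 (mod 47)} = 47ℤ = {0, ±47, ±94, ...}

ker(φ) = 47ℤ


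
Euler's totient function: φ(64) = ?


Factor n: 64 = 2^6
φ(n) = n · ∏(1 - 1/p) over distinct primes p | n
φ(64) = 64 · (1 - 1/2) = 32

φ(64) = 32


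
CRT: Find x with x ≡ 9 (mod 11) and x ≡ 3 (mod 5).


m₁ = 11, m₂ = 5, gcd = 1, so CRT applies. M = m₁·m₂ = 55
Let M₁ = M/m₁ = 5, M₂ = M/m₂ = 11
Find y₁ ≡ M₁⁻¹ (mod m₁): 5⁻¹ ≡ 9 (mod 11)
Find y₂ ≡ M₂⁻¹ (mod m₂): 11⁻¹ ≡ 1 (mod 5)
x = a₁·M₁·y₁ + a₂·M₂·y₂ = 9·5·9 + 3·11·1 = 438
Reduce mod 55: x ≡ 53
Check: 53 mod 11 = 9 ✓, 53 mod 5 = 3 ✓

x ≡ 53 (mod 55)


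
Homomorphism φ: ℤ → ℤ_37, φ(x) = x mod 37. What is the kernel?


Kernel = preimage of identity
ker(φ) = {x ∈ ℤ : x ≡ 0 (mod 37)} = 37ℤ = {0, ±37, ±74, ...}

ker(φ) = 37ℤ


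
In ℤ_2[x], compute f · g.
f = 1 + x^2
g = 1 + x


Expand and collect like terms; reduce coefficients mod 2:
x^0: 1·1 = 1 ≡ 1 (mod 2)
x^1: 1·1 + 0·1 = 1 ≡ 1 (mod 2)
x^2: 0·1 + 1·1 = 1 ≡ 1 (mod 2)
x^3: 1·1 = 1 ≡ 1 (mod 2)
Result: 1 + x + x^2 + x^3

f · g = 1 + x + x^2 + x^3


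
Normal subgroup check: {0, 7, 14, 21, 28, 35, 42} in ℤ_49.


H = {0, 7, 14, 21, 28, 35, 42} in ℤ_49
ℤ_49 is abelian; every subgroup of an abelian group is normal

Yes, normal subgroup


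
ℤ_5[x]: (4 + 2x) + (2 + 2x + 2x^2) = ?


Add coefficients mod 5:
x^0: 4 + 2 = 1 (mod 5)
x^1: 2 + 2 = 4 (mod 5)
x^2: 0 + 2 = 2 (mod 5)
Result: 1 + 4x + 2x^2

f + g = 1 + 4x + 2x^2


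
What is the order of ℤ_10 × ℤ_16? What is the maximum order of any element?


|ℤ_10 × ℤ_16| = 10 × 16 = 160
Max element order = lcm(10,16) = 80
Cyclic? No (gcd=2)

|ℤ_10×ℤ_16| = 160, max element order = 80


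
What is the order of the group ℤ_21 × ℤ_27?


|A × B| = |A| · |B|
|ℤ_21 × ℤ_27| = 21 × 27 = 567

|ℤ_21 × ℤ_27| = 567


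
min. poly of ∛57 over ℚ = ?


∛57 satisfies x³ - 57 = 0, irreducible over ℚ (no rational root; 57 is not a perfect cube)

Minimal polynomial: x³ - 57


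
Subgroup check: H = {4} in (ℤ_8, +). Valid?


Subgroup test for H = {4} in (ℤ_8, +):
(1) 0 ∈ H? No
(2) Closure: for all a,b ∈ H, (a+b) mod 8 ∈ H? No  [counterexample: 4 + 4 = 0 ∉ H]
(3) Inverses: for all a ∈ H, -a mod 8 ∈ H? Yes

No, H is not a subgroup of ℤ_8


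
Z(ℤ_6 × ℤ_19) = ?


Z(G) = {g ∈ G | gx = xg for all x ∈ G}
Direct product of abelian groups is abelian, so Z(G) = G

Z(ℤ_6 × ℤ_19) = ℤ_6 × ℤ_19


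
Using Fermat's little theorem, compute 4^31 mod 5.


Fermat's little theorem: if p is prime and gcd(a,p)=1, then a^(p-1) ≡ 1 (mod p)
p = 5 is prime, gcd(4,5) = 1
Reduce exponent: 31 mod 4 = 3
So 4^31 ≡ 4^3 (mod 5)
4^3 mod 5 = 4

4^31 ≡ 4 (mod 5)


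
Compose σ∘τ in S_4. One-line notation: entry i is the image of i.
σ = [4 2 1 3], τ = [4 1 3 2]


σ∘τ: apply τ first, then σ
1 →τ 4 →σ 3
2 →τ 1 →σ 4
3 →τ 3 →σ 1
4 →τ 2 →σ 2

σ∘τ = [3 4 1 2]


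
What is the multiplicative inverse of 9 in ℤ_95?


Use the extended Euclidean algorithm to write 1 = 9·s + 95·t; then s mod 95 is the inverse.
Euclidean algorithm:
  9 = 0·95 + 9
  95 = 10·9 + 5
  9 = 1·5 + 4
  5 = 1·4 + 1
  4 = 4·1 + 0
gcd(9,95) = 1
Back-substitution gives: 9·(-21) + 95·(2) = 1
So 9⁻¹ ≡ -21 ≡ 74 (mod 95)
Check: 9 × 74 = 666 ≡ 1 (mod 95) ✓

9⁻¹ ≡ 74 (mod 95)


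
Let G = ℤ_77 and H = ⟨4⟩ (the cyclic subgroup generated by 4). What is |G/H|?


|⟨4⟩| = n / gcd(4, 77) = 77 / 1 = 77
H is normal (ℤ_77 is abelian).
|G/H| = |G| / |H| = 77 / 77 = 1

|G/H| = 1


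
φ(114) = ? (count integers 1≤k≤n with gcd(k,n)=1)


Factor n: 114 = 2 × 3 × 19
φ(n) = n · ∏(1 - 1/p) over distinct primes p | n
φ(114) = 114 · (1 - 1/2) · (1 - 1/3) · (1 - 1/19) = 36

φ(114) = 36


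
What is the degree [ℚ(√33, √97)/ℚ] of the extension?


[ℚ(√33,√97):ℚ] = [ℚ(√33,√97):ℚ(√33)]·[ℚ(√33):ℚ] = 2·2 = 4

[ℚ(√33, √97)/ℚ] = 4


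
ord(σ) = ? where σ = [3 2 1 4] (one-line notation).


Cycle decomposition: (1 3)
Cycle lengths: 2
Order = lcm(2) = 2

ord(σ) = 2


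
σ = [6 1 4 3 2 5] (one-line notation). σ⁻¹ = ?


To find σ⁻¹, swap domain and range:
σ(1) = 6 → σ⁻¹(6) = 1
σ(2) = 1 → σ⁻¹(1) = 2
σ(3) = 4 → σ⁻¹(4) = 3
σ(4) = 3 → σ⁻¹(3) = 4
σ(5) = 2 → σ⁻¹(2) = 5
σ(6) = 5 → σ⁻¹(5) = 6

σ⁻¹ = [2 5 4 3 6 1]


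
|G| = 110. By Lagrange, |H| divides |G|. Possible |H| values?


Lagrange's theorem: |H| divides |G|
|G| = 110
Divisors of 110: 1, 2, 5, 10, 11, 22, 55, 110

Possible subgroup orders: {1, 2, 5, 10, 11, 22, 55, 110}


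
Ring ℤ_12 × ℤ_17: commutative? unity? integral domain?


Direct product ring; commutative with unity (1,1); but (1,0)·(0,1) = (0,0) gives zero divisors, so not an integral domain
Commutative: Yes
Integral domain: No
Has unity: Yes

ℤ_12 × ℤ_17: Commutative=Yes, Unity=Yes


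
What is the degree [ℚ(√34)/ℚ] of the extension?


√34 has minimal polynomial x² - 34 (irreducible over ℚ since 34 is squarefree)

[ℚ(√34)/ℚ] = 2


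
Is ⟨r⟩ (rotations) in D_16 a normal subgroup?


H = ⟨r⟩ (rotations) in D_16
The rotation subgroup ⟨r⟩ has index 2 in D_16, so it is normal

Yes, normal subgroup


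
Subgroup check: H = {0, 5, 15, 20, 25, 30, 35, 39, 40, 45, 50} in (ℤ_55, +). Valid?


Subgroup test for H = {0, 5, 15, 20, 25, 30, 35, 39, 40, 45, 50} in (ℤ_55, +):
(1) 0 ∈ H? Yes
(2) Closure: for all a,b ∈ H, (a+b) mod 55 ∈ H? No  [counterexample: 5 + 5 = 10 ∉ H]
(3) Inverses: for all a ∈ H, -a mod 55 ∈ H? No

No, H is not a subgroup of ℤ_55


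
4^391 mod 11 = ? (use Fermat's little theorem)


Fermat's little theorem: if p is prime and gcd(a,p)=1, then a^(p-1) ≡ 1 (mod p)
p = 11 is prime, gcd(4,11) = 1
Reduce exponent: 391 mod 10 = 1
So 4^391 ≡ 4^1 (mod 11)
4^1 mod 11 = 4

4^391 ≡ 4 (mod 11)


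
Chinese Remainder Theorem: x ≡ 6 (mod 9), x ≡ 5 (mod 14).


m₁ = 9, m₂ = 14, gcd = 1, so CRT applies. M = m₁·m₂ = 126
Let M₁ = M/m₁ = 14, M₂ = M/m₂ = 9
Find y₁ ≡ M₁⁻¹ (mod m₁): 14⁻¹ ≡ 2 (mod 9)
Find y₂ ≡ M₂⁻¹ (mod m₂): 9⁻¹ ≡ 11 (mod 14)
x = a₁·M₁·y₁ + a₂·M₂·y₂ = 6·14·2 + 5·9·11 = 663
Reduce mod 126: x ≡ 33
Check: 33 mod 9 = 6 ✓, 33 mod 14 = 5 ✓

x ≡ 33 (mod 126)


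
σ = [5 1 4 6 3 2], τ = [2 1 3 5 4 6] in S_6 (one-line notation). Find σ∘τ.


σ∘τ: apply τ first, then σ
1 →τ 2 →σ 1
2 →τ 1 →σ 5
3 →τ 3 →σ 4
4 →τ 5 →σ 3
5 →τ 4 →σ 6
6 →τ 6 →σ 2

σ∘τ = [1 5 4 3 6 2]


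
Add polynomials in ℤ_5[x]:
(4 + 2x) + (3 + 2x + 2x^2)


Add coefficients mod 5:
x^0: 4 + 3 = 2 (mod 5)
x^1: 2 + 2 = 4 (mod 5)
x^2: 0 + 2 = 2 (mod 5)
Result: 2 + 4x + 2x^2

f + g = 2 + 4x + 2x^2


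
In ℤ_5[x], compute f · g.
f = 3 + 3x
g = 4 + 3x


Expand and collect like terms; reduce coefficients mod 5:
x^0: 3·4 = 12 ≡ 2 (mod 5)
x^1: 3·3 + 3·4 = 21 ≡ 1 (mod 5)
x^2: 3·3 = 9 ≡ 4 (mod 5)
Result: 2 + x + 4x^2

f · g = 2 + x + 4x^2


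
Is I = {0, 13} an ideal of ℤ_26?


Check ideal conditions for I = {0, 13} in ℤ_26:
(1) I is an additive subgroup? Yes
(2) For r ∈ ℤ_26 and a ∈ I: r·a ∈ I? Yes

Yes, I is an ideal of ℤ_26


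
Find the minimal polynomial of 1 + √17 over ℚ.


Let α = 1 + √17. Then α - 1 = √17, so (α - 1)² = 17, giving α² - 2α - 16 = 0. Degree 2 and α ∉ ℚ, so this is the minimal polynomial.

Minimal polynomial: x² - 2x - 16


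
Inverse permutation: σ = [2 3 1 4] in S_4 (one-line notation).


To find σ⁻¹, swap domain and range:
σ(1) = 2 → σ⁻¹(2) = 1
σ(2) = 3 → σ⁻¹(3) = 2
σ(3) = 1 → σ⁻¹(1) = 3
σ(4) = 4 → σ⁻¹(4) = 4

σ⁻¹ = [3 1 2 4]


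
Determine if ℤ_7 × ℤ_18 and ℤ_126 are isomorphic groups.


Comparing ℤ_7 × ℤ_18 and ℤ_126:
gcd(7,18) = 1, so ℤ_7 × ℤ_18 ≅ ℤ_126 (CRT)

Yes, ℤ_7 × ℤ_18 ≅ ℤ_126


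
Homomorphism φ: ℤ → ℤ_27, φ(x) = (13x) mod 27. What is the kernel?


Kernel = preimage of identity
ker(φ) = {x ∈ ℤ : 13x ≡ 0 (mod 27)}. gcd(13,27) = 1, so 13x ≡ 0 (mod 27) ⟺ x ≡ 0 (mod 27/1 = 27). Hence ker(φ) = 27ℤ

ker(φ) = 27ℤ


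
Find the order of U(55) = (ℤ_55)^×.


U(n) is the group of units mod n; |U(n)| = φ(n)
|U(55)| = φ(55) = 40

|U(55) = (ℤ_55)^×| = 40


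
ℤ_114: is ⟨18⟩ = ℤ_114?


g generates ℤ_n iff gcd(g, n) = 1
gcd(18, 114) = 6
Since gcd = 6 ≠ 1, ⟨18⟩ has order 19 < 114, so 18 is not a generator.

No, 18 does not generate ℤ_114


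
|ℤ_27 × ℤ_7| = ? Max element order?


|ℤ_27 × ℤ_7| = 27 × 7 = 189
Max element order = lcm(27,7) = 189
Cyclic? Yes (gcd=1)

|ℤ_27×ℤ_7| = 189, max element order = 189


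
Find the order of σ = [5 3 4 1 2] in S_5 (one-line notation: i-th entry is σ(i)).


Cycle decomposition: (1 5 2 3 4)
Cycle lengths: 5
Order = lcm(5) = 5

ord(σ) = 5


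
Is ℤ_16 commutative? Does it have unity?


ℤ_16 is a commutative ring with unity 1; 16 = 2×8 is composite, so 2·8 ≡ 0 gives zero divisors (not an integral domain)
Commutative: Yes
Integral domain: No
Has unity: Yes

ℤ_16: Commutative=Yes, Unity=Yes


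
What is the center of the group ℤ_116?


Z(G) = {g ∈ G | gx = xg for all x ∈ G}
ℤ_116 is abelian, so Z(G) = G

Z(ℤ_116) = ℤ_116


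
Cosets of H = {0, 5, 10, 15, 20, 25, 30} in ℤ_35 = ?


H = {0, 5, 10, 15, 20, 25, 30}, |H| = 7
Number of cosets = |G|/|H| = 35/7 = 5
0 + H = {0, 5, 10, 15, 20, 25, 30}
1 + H = {1, 6, 11, 16, 21, 26, 31}
2 + H = {2, 7, 12, 17, 22, 27, 32}
3 + H = {3, 8, 13, 18, 23, 28, 33}
4 + H = {4, 9, 14, 19, 24, 29, 34}

Cosets: 0+H={0,5,10,15,20,25,30}; 1+H={1,6,11,16,21,26,31}; 2+H={2,7,12,17,22,27,32}; 3+H={3,8,13,18,23,28,33}; 4+H={4,9,14,19,24,29,34}


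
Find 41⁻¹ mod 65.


Use the extended Euclidean algorithm to write 1 = 41·s + 65·t; then s mod 65 is the inverse.
Euclidean algorithm:
  41 = 0·65 + 41
  65 = 1·41 + 24
  41 = 1·24 + 17
  24 = 1·17 + 7
  17 = 2·7 + 3
  7 = 2·3 + 1
  3 = 3·1 + 0
gcd(41,65) = 1
Back-substitution gives: 41·(-19) + 65·(12) = 1
So 41⁻¹ ≡ -19 ≡ 46 (mod 65)
Check: 41 × 46 = 1886 ≡ 1 (mod 65) ✓

41⁻¹ ≡ 46 (mod 65)


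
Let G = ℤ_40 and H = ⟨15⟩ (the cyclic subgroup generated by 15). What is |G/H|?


|⟨15⟩| = n / gcd(15, 40) = 40 / 5 = 8
H is normal (ℤ_40 is abelian).
|G/H| = |G| / |H| = 40 / 8 = 5

|G/H| = 5


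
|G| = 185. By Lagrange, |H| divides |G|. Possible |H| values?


Lagrange's theorem: |H| divides |G|
|G| = 185
Divisors of 185: 1, 5, 37, 185

Possible subgroup orders: {1, 5, 37, 185}


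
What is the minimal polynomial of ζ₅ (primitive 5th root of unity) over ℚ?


ζ₅ is a root of Φ₅(x) = x⁴ + x³ + x² + x + 1, irreducible over ℚ

Minimal polynomial: x⁴ + x³ + x² + x + 1


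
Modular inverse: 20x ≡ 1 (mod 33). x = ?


Use the extended Euclidean algorithm to write 1 = 20·s + 33·t; then s mod 33 is the inverse.
Euclidean algorithm:
  20 = 0·33 + 20
  33 = 1·20 + 13
  20 = 1·13 + 7
  13 = 1·7 + 6
  7 = 1·6 + 1
  6 = 6·1 + 0
gcd(20,33) = 1
Back-substitution gives: 20·(5) + 33·(-3) = 1
So 20⁻¹ ≡ 5 ≡ 5 (mod 33)
Check: 20 × 5 = 100 ≡ 1 (mod 33) ✓

20⁻¹ ≡ 5 (mod 33)


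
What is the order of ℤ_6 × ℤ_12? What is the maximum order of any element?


|ℤ_6 × ℤ_12| = 6 × 12 = 72
Max element order = lcm(6,12) = 12
Cyclic? No (gcd=6)

|ℤ_6×ℤ_12| = 72, max element order = 12


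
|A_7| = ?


|A_n| = n!/2 (even permutations)
|A_7| = 7!/2 = 5040/2 = 2520

|A_7| = 2520


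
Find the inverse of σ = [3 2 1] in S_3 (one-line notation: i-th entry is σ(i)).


To find σ⁻¹, swap domain and range:
σ(1) = 3 → σ⁻¹(3) = 1
σ(2) = 2 → σ⁻¹(2) = 2
σ(3) = 1 → σ⁻¹(1) = 3

σ⁻¹ = [3 2 1]


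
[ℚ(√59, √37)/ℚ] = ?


[ℚ(√59,√37):ℚ] = [ℚ(√59,√37):ℚ(√59)]·[ℚ(√59):ℚ] = 2·2 = 4

[ℚ(√59, √37)/ℚ] = 4


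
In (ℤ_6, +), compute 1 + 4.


Operation: addition mod 6
1 + 4 = (a + b) mod 6 with a = 1, b = 4

1 + 4 = 5


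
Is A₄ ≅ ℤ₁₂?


Comparing A₄ and ℤ₁₂:
A₄ is non-abelian, ℤ₁₂ is abelian

No, A₄ ≇ ℤ₁₂


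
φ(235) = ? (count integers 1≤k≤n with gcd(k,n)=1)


Factor n: 235 = 5 × 47
φ(n) = n · ∏(1 - 1/p) over distinct primes p | n
φ(235) = 235 · (1 - 1/5) · (1 - 1/47) = 184

φ(235) = 184


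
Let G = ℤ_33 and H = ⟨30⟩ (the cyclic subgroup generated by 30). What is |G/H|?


|⟨30⟩| = n / gcd(30, 33) = 33 / 3 = 11
H is normal (ℤ_33 is abelian).
|G/H| = |G| / |H| = 33 / 11 = 3

|G/H| = 3


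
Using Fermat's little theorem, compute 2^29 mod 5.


Fermat's little theorem: if p is prime and gcd(a,p)=1, then a^(p-1) ≡ 1 (mod p)
p = 5 is prime, gcd(2,5) = 1
Reduce exponent: 29 mod 4 = 1
So 2^29 ≡ 2^1 (mod 5)
2^1 mod 5 = 2

2^29 ≡ 2 (mod 5)


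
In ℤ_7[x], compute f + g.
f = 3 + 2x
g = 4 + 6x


Add coefficients mod 7:
x^0: 3 + 4 = 0 (mod 7)
x^1: 2 + 6 = 1 (mod 7)
Result: x

f + g = x


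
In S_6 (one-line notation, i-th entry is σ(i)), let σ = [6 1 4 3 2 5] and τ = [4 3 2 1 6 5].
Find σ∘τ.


σ∘τ: apply τ first, then σ
1 →τ 4 →σ 3
2 →τ 3 →σ 4
3 →τ 2 →σ 1
4 →τ 1 →σ 6
5 →τ 6 →σ 5
6 →τ 5 →σ 2

σ∘τ = [3 4 1 6 5 2]


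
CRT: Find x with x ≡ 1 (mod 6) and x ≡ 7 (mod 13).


m₁ = 6, m₂ = 13, gcd = 1, so CRT applies. M = m₁·m₂ = 78
Let M₁ = M/m₁ = 13, M₂ = M/m₂ = 6
Find y₁ ≡ M₁⁻¹ (mod m₁): 13⁻¹ ≡ 1 (mod 6)
Find y₂ ≡ M₂⁻¹ (mod m₂): 6⁻¹ ≡ 11 (mod 13)
x = a₁·M₁·y₁ + a₂·M₂·y₂ = 1·13·1 + 7·6·11 = 475
Reduce mod 78: x ≡ 7
Check: 7 mod 6 = 1 ✓, 7 mod 13 = 7 ✓

x ≡ 7 (mod 78)


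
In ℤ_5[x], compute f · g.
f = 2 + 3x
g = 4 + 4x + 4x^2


Expand and collect like terms; reduce coefficients mod 5:
x^0: 2·4 = 8 ≡ 3 (mod 5)
x^1: 2·4 + 3·4 = 20 ≡ 0 (mod 5)
x^2: 2·4 + 3·4 = 20 ≡ 0 (mod 5)
x^3: 3·4 = 12 ≡ 2 (mod 5)
Result: 3 + 2x^3

f · g = 3 + 2x^3


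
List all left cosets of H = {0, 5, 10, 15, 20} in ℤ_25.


H = {0, 5, 10, 15, 20}, |H| = 5
Number of cosets = |G|/|H| = 25/5 = 5
0 + H = {0, 5, 10, 15, 20}
1 + H = {1, 6, 11, 16, 21}
2 + H = {2, 7, 12, 17, 22}
3 + H = {3, 8, 13, 18, 23}
4 + H = {4, 9, 14, 19, 24}

Cosets: 0+H={0,5,10,15,20}; 1+H={1,6,11,16,21}; 2+H={2,7,12,17,22}; 3+H={3,8,13,18,23}; 4+H={4,9,14,19,24}


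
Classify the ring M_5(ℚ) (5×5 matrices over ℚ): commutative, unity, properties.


Matrix multiplication is non-commutative for n ≥ 2; the identity matrix I is the unity; singular matrices give zero divisors, so not an integral domain
Commutative: No
Integral domain: No
Has unity: Yes

M_5(ℚ) (5×5 matrices over ℚ): Commutative=No, Unity=Yes


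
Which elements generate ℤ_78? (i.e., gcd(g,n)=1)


g generates ℤ_n iff gcd(g,n) = 1
Prime factors of 78: 2, 3, 13
Generators are g ∈ {1,...,77} not divisible by any of these primes.
Generators: {1, 5, 7, 11, 17, 19, 23, 25, 29, 31, 35, 37, 41, 43, 47, 49, 53, 55, 59, 61, 67, 71, 73, 77}
Number of generators = φ(78) = 24

Generators of ℤ_78 = {1, 5, 7, 11, 17, 19, 23, 25, 29, 31, 35, 37, 41, 43, 47, 49, 53, 55, 59, 61, 67, 71, 73, 77}


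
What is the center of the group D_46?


Z(G) = {g ∈ G | gx = xg for all x ∈ G}
For even n, Z(D_n) = {e, r^(n/2)}: the 180° rotation r^23 commutes with every reflection and rotation

Z(D_46) = {e, r^23}


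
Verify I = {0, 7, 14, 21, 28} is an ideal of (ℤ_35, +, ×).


Check ideal conditions for I = {0, 7, 14, 21, 28} in ℤ_35:
(1) I is an additive subgroup? Yes
(2) For r ∈ ℤ_35 and a ∈ I: r·a ∈ I? Yes

Yes, I is an ideal of ℤ_35


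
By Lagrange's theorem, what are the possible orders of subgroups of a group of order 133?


Lagrange's theorem: |H| divides |G|
|G| = 133
Divisors of 133: 1, 7, 19, 133

Possible subgroup orders: {1, 7, 19, 133}


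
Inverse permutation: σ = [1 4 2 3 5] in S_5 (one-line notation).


To find σ⁻¹, swap domain and range:
σ(1) = 1 → σ⁻¹(1) = 1
σ(2) = 4 → σ⁻¹(4) = 2
σ(3) = 2 → σ⁻¹(2) = 3
σ(4) = 3 → σ⁻¹(3) = 4
σ(5) = 5 → σ⁻¹(5) = 5

σ⁻¹ = [1 3 4 2 5]


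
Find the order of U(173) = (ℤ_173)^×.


U(n) is the group of units mod n; |U(n)| = φ(n)
|U(173)| = φ(173) = 172

|U(173) = (ℤ_173)^×| = 172


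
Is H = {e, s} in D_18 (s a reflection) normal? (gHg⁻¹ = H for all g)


H = {e, s} in D_18 (s a reflection)
r·s·r⁻¹ = sr⁻² ≠ s for n ≥ 3, so {e, s} is not closed under conjugation

No, not a normal subgroup


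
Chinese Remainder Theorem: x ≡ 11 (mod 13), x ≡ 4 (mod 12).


m₁ = 13, m₂ = 12, gcd = 1, so CRT applies. M = m₁·m₂ = 156
Let M₁ = M/m₁ = 12, M₂ = M/m₂ = 13
Find y₁ ≡ M₁⁻¹ (mod m₁): 12⁻¹ ≡ 12 (mod 13)
Find y₂ ≡ M₂⁻¹ (mod m₂): 13⁻¹ ≡ 1 (mod 12)
x = a₁·M₁·y₁ + a₂·M₂·y₂ = 11·12·12 + 4·13·1 = 1636
Reduce mod 156: x ≡ 76
Check: 76 mod 13 = 11 ✓, 76 mod 12 = 4 ✓

x ≡ 76 (mod 156)


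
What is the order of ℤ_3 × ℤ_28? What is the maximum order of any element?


|ℤ_3 × ℤ_28| = 3 × 28 = 84
Max element order = lcm(3,28) = 84
Cyclic? Yes (gcd=1)

|ℤ_3×ℤ_28| = 84, max element order = 84


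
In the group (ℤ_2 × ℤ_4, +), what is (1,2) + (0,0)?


Operation: componentwise addition mod (2, 4)
(1,2) + (0,0) = ((a₁+b₁) mod 2, (a₂+b₂) mod 4) with a = (1,2), b = (0,0)

(1,2) + (0,0) = (1,2)


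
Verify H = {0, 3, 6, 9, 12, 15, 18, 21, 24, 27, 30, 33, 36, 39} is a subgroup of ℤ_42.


Subgroup test for H = {0, 3, 6, 9, 12, 15, 18, 21, 24, 27, 30, 33, 36, 39} in (ℤ_42, +):
(1) 0 ∈ H? Yes
(2) Closure: for all a,b ∈ H, (a+b) mod 42 ∈ H? Yes
(3) Inverses: for all a ∈ H, -a mod 42 ∈ H? Yes

Yes, H is a subgroup of ℤ_42


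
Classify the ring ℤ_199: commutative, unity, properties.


ℤ_199 is a commutative ring with unity 1; 199 is prime, so ℤ_199 is a field (hence an integral domain)
Commutative: Yes
Integral domain: Yes
Has unity: Yes

ℤ_199: Commutative=Yes, Unity=Yes


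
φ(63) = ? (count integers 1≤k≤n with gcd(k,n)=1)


Factor n: 63 = 3^2 × 7
φ(n) = n · ∏(1 - 1/p) over distinct primes p | n
φ(63) = 63 · (1 - 1/3) · (1 - 1/7) = 36

φ(63) = 36


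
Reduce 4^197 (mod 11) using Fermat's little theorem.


Fermat's little theorem: if p is prime and gcd(a,p)=1, then a^(p-1) ≡ 1 (mod p)
p = 11 is prime, gcd(4,11) = 1
Reduce exponent: 197 mod 10 = 7
So 4^197 ≡ 4^7 (mod 11)
4^7 mod 11 = 5

4^197 ≡ 5 (mod 11)


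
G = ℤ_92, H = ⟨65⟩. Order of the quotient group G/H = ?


|⟨65⟩| = n / gcd(65, 92) = 92 / 1 = 92
H is normal (ℤ_92 is abelian).
|G/H| = |G| / |H| = 92 / 92 = 1

|G/H| = 1


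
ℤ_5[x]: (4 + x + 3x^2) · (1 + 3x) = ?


Expand and collect like terms; reduce coefficients mod 5:
x^0: 4·1 = 4 ≡ 4 (mod 5)
x^1: 4·3 + 1·1 = 13 ≡ 3 (mod 5)
x^2: 1·3 + 3·1 = 6 ≡ 1 (mod 5)
x^3: 3·3 = 9 ≡ 4 (mod 5)
Result: 4 + 3x + x^2 + 4x^3

f · g = 4 + 3x + x^2 + 4x^3


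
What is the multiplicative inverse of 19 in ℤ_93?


Use the extended Euclidean algorithm to write 1 = 19·s + 93·t; then s mod 93 is the inverse.
Euclidean algorithm:
  19 = 0·93 + 19
  93 = 4·19 + 17
  19 = 1·17 + 2
  17 = 8·2 + 1
  2 = 2·1 + 0
gcd(19,93) = 1
Back-substitution gives: 19·(-44) + 93·(9) = 1
So 19⁻¹ ≡ -44 ≡ 49 (mod 93)
Check: 19 × 49 = 931 ≡ 1 (mod 93) ✓

19⁻¹ ≡ 49 (mod 93)


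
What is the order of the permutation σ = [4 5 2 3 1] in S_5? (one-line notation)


Cycle decomposition: (1 4 3 2 5)
Cycle lengths: 5
Order = lcm(5) = 5

ord(σ) = 5


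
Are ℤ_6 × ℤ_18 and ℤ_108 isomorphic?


Comparing ℤ_6 × ℤ_18 and ℤ_108:
gcd(6,18) = 6 ≠ 1. Max element order in ℤ_6×ℤ_18 is lcm(6,18) = 18 < 108, so it has no element of order 108

No, ℤ_6 × ℤ_18 ≇ ℤ_108


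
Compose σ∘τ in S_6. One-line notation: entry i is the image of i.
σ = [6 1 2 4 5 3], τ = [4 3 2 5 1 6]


σ∘τ: apply τ first, then σ
1 →τ 4 →σ 4
2 →τ 3 →σ 2
3 →τ 2 →σ 1
4 →τ 5 →σ 5
5 →τ 1 →σ 6
6 →τ 6 →σ 3

σ∘τ = [4 2 1 5 6 3]


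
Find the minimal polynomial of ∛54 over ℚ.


∛54 satisfies x³ - 54 = 0, irreducible over ℚ (no rational root; 54 is not a perfect cube)

Minimal polynomial: x³ - 54


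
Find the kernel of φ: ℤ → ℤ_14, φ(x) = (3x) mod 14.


Kernel = preimage of identity
ker(φ) = {x ∈ ℤ : 3x ≡ 0 (mod 14)}. gcd(3,14) = 1, so 3x ≡ 0 (mod 14) ⟺ x ≡ 0 (mod 14/1 = 14). Hence ker(φ) = 14ℤ

ker(φ) = 14ℤ


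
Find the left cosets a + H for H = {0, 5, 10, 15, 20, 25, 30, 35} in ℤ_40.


H = {0, 5, 10, 15, 20, 25, 30, 35}, |H| = 8
Number of cosets = |G|/|H| = 40/8 = 5
0 + H = {0, 5, 10, 15, 20, 25, 30, 35}
1 + H = {1, 6, 11, 16, 21, 26, 31, 36}
2 + H = {2, 7, 12, 17, 22, 27, 32, 37}
3 + H = {3, 8, 13, 18, 23, 28, 33, 38}
4 + H = {4, 9, 14, 19, 24, 29, 34, 39}

Cosets: 0+H={0,5,10,15,20,25,30,35}; 1+H={1,6,11,16,21,26,31,36}; 2+H={2,7,12,17,22,27,32,37}; 3+H={3,8,13,18,23,28,33,38}; 4+H={4,9,14,19,24,29,34,39}


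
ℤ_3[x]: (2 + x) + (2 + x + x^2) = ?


Add coefficients mod 3:
x^0: 2 + 2 = 1 (mod 3)
x^1: 1 + 1 = 2 (mod 3)
x^2: 0 + 1 = 1 (mod 3)
Result: 1 + 2x + x^2

f + g = 1 + 2x + x^2


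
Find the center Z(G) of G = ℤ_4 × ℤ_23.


Z(G) = {g ∈ G | gx = xg for all x ∈ G}
Direct product of abelian groups is abelian, so Z(G) = G

Z(ℤ_4 × ℤ_23) = ℤ_4 × ℤ_23


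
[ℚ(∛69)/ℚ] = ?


∛69 has minimal polynomial x³ - 69 (irreducible over ℚ since 69 is not a perfect cube)

[ℚ(∛69)/ℚ] = 3


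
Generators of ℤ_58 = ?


g generates ℤ_n iff gcd(g,n) = 1
Prime factors of 58: 2, 29
Generators are g ∈ {1,...,57} not divisible by any of these primes.
Generators: {1, 3, 5, 7, 9, 11, 13, 15, 17, 19, 21, 23, 25, 27, 31, 33, 35, 37, 39, 41, 43, 45, 47, 49, 51, 53, 55, 57}
Number of generators = φ(58) = 28

Generators of ℤ_58 = {1, 3, 5, 7, 9, 11, 13, 15, 17, 19, 21, 23, 25, 27, 31, 33, 35, 37, 39, 41, 43, 45, 47, 49, 51, 53, 55, 57}
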